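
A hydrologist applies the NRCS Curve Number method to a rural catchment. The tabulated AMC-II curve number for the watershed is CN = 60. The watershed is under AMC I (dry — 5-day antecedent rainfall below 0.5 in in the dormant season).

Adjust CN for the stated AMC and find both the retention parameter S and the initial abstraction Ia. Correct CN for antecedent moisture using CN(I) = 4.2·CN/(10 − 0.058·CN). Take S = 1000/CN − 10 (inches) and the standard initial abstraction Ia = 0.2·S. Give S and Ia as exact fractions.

S = 1000/63 in ≈ 15.873 in; Ia = 200/63 in ≈ 3.175 in

Dry (AMC I): CN(I) = 4.2·60/(10 − 0.058·60) = 252/(163/25) = 6300/163 ≈ 38.650
Retention S: 1000/CN − 10 with CN=38.650 → S = 1000/63 ≈ 15.873 in
Ia = 0.2S: 0.2·15.873 = 3.175 in (exactly 200/63)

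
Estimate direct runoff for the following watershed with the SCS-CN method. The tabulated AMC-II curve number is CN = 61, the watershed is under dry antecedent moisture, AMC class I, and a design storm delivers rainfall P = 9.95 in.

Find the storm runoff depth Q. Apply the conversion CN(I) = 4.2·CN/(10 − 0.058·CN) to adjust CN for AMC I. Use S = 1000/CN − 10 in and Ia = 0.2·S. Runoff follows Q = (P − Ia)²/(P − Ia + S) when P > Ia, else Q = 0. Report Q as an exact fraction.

Q = 3477814729/1613829420 in ≈ 2.155 in

Dry (AMC I): CN(I) = 4.2·61/(10 − 0.058·61) = (1281/5)/(3231/500) = 42700/1077 ≈ 39.647
Retention S: 1000/CN − 10 with CN=39.647 → S = 6500/427 ≈ 15.222 in
Ia = 0.2·(6500/427) = 1300/427 in ≈ 3.044 in
P − Ia = 9.950 − 3.044 = 58973/8540 ≈ 6.906 in (> 0, runoff occurs)
Runoff Q = (P−Ia)²/(P−Ia+S) = (6.906)²/(6.906+15.222) = 3477814729/1613829420 ≈ 2.155 in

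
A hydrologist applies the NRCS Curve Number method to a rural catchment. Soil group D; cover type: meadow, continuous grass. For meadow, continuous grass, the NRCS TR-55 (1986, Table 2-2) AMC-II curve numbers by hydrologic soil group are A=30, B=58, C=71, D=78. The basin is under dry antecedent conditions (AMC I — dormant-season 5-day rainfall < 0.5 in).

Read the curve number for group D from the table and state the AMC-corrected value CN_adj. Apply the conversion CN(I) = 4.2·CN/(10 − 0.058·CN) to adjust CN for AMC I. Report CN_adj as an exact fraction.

NRCS table: meadow, continuous grass, soil group D → CN(II) = 78
Adjust CN=78 to AMC I: 4.2·78/(10 − 0.058·78) → (1638/5) ÷ (1369/250) = 81900/1369 ≈ 59.825

CN_adj = 81900/1369 ≈ 59.825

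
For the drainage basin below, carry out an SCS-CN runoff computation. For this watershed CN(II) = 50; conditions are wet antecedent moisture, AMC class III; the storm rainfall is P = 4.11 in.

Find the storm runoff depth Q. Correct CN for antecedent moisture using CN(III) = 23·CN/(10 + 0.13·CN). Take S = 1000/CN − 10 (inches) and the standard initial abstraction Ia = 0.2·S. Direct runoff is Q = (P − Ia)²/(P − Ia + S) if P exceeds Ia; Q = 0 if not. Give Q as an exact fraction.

Q = 55547209/40141900 in ≈ 1.384 in

CN(III) from CN(II)=50: (23·50)/(10 + 0.13·50) = 2300/33 ≈ 69.697
Retention S: 1000/CN − 10 with CN=69.697 → S = 100/23 ≈ 4.348 in
Ia = 0.2·(100/23) = 20/23 in ≈ 0.870 in
Since P=4.110 > Ia=0.870: effective rainfall P−Ia = 7453/2300 in
Q = (7453/2300)²/((7453/2300) + 100/23) = (55547209/5290000)/(17453/2300) = 55547209/40141900 in ≈ 1.384 in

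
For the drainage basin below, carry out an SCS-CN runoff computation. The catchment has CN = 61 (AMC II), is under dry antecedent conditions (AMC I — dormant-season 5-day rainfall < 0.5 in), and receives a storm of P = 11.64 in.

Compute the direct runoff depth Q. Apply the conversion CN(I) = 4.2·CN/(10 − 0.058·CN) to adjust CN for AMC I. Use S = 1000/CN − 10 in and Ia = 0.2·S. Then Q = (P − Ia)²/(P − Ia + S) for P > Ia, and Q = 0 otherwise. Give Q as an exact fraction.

Q = 8419347049/2714193475 in ≈ 3.102 in

CN(I) from CN(II)=61: (4.2·61)/(10 − 0.058·61) = 42700/1077 ≈ 39.647
Max retention: S = 1000/(42700/1077) − 10 = 6500/427 in (≈ 15.222 in)
Initial abstraction Ia = S/5 = (6500/427)/5 = 1300/427 ≈ 3.044 in
P − Ia = 11.640 − 3.044 = 91757/10675 ≈ 8.596 in (> 0, runoff occurs)
Q: (91757/10675)² ÷ (254257/10675) = 8419347049/2714193475 in (≈ 3.102 in)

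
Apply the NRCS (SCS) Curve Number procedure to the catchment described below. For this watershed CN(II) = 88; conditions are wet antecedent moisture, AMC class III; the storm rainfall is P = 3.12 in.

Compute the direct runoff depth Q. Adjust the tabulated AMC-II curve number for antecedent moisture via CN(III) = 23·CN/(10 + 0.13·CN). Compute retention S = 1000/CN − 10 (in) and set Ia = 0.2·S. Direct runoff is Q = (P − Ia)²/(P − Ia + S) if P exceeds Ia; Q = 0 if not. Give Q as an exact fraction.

Q = 20021792/7988475 in ≈ 2.506 in

Adjust CN=88 to AMC III: 23·88/(10 + 0.13·88) → 2024 ÷ (536/25) = 6325/67 ≈ 94.403
S = 1000/(6325/67) − 10 = 150/253 in ≈ 0.593 in
Ia = 0.2S: 0.2·0.593 = 0.119 in (exactly 30/253)
Since P=3.120 > Ia=0.119: effective rainfall P−Ia = 18984/6325 in
Q: (18984/6325)² ÷ (22734/6325) = 20021792/7988475 in (≈ 2.506 in)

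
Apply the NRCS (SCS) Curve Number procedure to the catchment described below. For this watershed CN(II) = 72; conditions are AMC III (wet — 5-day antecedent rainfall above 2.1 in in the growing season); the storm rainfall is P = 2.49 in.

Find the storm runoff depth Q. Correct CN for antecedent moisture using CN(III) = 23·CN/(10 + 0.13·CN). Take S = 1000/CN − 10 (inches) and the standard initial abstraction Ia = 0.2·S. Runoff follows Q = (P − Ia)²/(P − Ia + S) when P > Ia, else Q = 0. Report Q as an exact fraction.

Wet (AMC III): CN(III) = 23·72/(10 + 0.13·72) = 1656/(484/25) = 10350/121 ≈ 85.537
Retention S: 1000/CN − 10 with CN=85.537 → S = 350/207 ≈ 1.691 in
Ia = 0.2S: 0.2·1.691 = 0.338 in (exactly 70/207)
Excess rainfall: 2.490 − 0.338 = 2.152 in; P > Ia so Q > 0
Q = (44543/20700)²/((44543/20700) + 350/207) = (1984078849/428490000)/(79543/20700) = 1984078849/1646540100 in ≈ 1.205 in

Q = 1984078849/1646540100 in ≈ 1.205 in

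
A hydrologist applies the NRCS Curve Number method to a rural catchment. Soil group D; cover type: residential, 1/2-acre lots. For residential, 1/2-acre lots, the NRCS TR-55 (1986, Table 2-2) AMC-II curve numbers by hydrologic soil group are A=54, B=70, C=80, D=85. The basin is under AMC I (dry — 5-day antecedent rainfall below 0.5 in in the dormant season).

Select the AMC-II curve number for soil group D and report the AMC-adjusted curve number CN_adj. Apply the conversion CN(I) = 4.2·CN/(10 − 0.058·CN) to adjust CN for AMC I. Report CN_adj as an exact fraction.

NRCS table: residential, 1/2-acre lots, soil group D → CN(II) = 85
Adjust CN=85 to AMC I: 4.2·85/(10 − 0.058·85) → 357 ÷ (507/100) = 11900/169 ≈ 70.414

CN_adj = 11900/169 ≈ 70.414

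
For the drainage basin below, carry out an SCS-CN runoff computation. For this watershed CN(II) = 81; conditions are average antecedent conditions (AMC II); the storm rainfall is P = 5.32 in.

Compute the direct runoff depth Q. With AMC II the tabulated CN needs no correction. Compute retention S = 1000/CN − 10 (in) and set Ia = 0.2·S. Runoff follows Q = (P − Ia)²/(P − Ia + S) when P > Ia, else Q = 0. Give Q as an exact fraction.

Q = 5078491/1553175 in ≈ 3.270 in

CN(II) = 81; AMC II needs no correction.
Max retention: S = 1000/81 − 10 = 190/81 in (≈ 2.346 in)
Initial abstraction Ia = S/5 = (190/81)/5 = 38/81 ≈ 0.469 in
Since P=5.320 > Ia=0.469: effective rainfall P−Ia = 9823/2025 in
Q = (9823/2025)²/((9823/2025) + 190/81) = (96491329/4100625)/(14573/2025) = 5078491/1553175 in ≈ 3.270 in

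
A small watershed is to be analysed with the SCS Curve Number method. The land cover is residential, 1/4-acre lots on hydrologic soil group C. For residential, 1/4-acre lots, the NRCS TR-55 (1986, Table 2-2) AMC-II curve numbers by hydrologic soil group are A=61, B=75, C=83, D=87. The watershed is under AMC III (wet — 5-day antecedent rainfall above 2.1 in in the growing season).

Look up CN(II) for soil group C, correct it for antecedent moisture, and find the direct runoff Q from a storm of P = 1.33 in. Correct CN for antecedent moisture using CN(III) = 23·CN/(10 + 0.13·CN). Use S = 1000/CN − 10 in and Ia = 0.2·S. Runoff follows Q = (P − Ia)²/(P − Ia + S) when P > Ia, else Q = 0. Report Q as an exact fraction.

Q = 48354690609/74431337300 in ≈ 0.650 in

NRCS table: residential, 1/4-acre lots, soil group C → CN(II) = 83
Adjust CN=83 to AMC III: 23·83/(10 + 0.13·83) → 1909 ÷ (2079/100) = 190900/2079 ≈ 91.823
S = 1000/(190900/2079) − 10 = 1700/1909 in ≈ 0.891 in
Ia = 0.2·(1700/1909) = 340/1909 in ≈ 0.178 in
Since P=1.330 > Ia=0.178: effective rainfall P−Ia = 219897/190900 in
Runoff Q = (P−Ia)²/(P−Ia+S) = (1.152)²/(1.152+0.891) = 48354690609/74431337300 ≈ 0.650 in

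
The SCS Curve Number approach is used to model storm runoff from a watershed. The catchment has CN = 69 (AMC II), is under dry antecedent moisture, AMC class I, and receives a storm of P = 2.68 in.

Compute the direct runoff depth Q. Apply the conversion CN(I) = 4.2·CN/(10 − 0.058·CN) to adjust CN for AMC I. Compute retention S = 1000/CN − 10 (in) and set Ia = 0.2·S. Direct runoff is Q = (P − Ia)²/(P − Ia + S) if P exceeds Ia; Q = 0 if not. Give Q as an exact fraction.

Dry (AMC I): CN(I) = 4.2·69/(10 − 0.058·69) = (1449/5)/(2999/500) = 144900/2999 ≈ 48.316
S = 1000/(144900/2999) − 10 = 15500/1449 in ≈ 10.697 in
Ia = 0.2·(15500/1449) = 3100/1449 in ≈ 2.139 in
P − Ia = 2.680 − 2.139 = 19583/36225 ≈ 0.541 in (> 0, runoff occurs)
Q = (19583/36225)²/((19583/36225) + 15500/1449) = (383493889/1312250625)/(407083/36225) = 383493889/14746581675 in ≈ 0.026 in

Q = 383493889/14746581675 in ≈ 0.026 in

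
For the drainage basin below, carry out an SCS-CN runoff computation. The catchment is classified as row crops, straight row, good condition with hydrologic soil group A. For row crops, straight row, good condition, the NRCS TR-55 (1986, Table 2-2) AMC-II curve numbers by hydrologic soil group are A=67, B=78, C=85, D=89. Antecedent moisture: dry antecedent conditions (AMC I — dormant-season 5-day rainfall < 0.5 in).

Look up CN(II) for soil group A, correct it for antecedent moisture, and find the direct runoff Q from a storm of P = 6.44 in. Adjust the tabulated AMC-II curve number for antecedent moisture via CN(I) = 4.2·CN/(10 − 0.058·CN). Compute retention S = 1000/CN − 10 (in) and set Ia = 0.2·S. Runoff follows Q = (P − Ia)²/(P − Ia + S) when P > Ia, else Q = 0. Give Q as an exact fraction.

NRCS table: row crops, straight row, good condition, soil group A → CN(II) = 67
CN(I) from CN(II)=67: (4.2·67)/(10 − 0.058·67) = 46900/1019 ≈ 46.026
S = 1000/(46900/1019) − 10 = 5500/469 in ≈ 11.727 in
Ia = 0.2S: 0.2·11.727 = 2.345 in (exactly 1100/469)
P − Ia = 6.440 − 2.345 = 48009/11725 ≈ 4.095 in (> 0, runoff occurs)
Q = (48009/11725)²/((48009/11725) + 5500/469) = (2304864081/137475625)/(185509/11725) = 2304864081/2175093025 in ≈ 1.060 in

Q = 2304864081/2175093025 in ≈ 1.060 in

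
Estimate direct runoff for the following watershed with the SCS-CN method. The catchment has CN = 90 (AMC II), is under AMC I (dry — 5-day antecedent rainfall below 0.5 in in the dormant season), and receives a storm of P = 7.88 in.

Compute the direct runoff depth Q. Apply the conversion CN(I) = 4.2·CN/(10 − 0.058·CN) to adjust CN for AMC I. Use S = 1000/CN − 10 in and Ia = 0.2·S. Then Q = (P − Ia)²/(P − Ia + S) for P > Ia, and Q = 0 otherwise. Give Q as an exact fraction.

Q = 1206381289/223175925 in ≈ 5.406 in

CN(I) from CN(II)=90: (4.2·90)/(10 − 0.058·90) = 18900/239 ≈ 79.079
Max retention: S = 1000/(18900/239) − 10 = 500/189 in (≈ 2.646 in)
Ia = 0.2S: 0.2·2.646 = 0.529 in (exactly 100/189)
Since P=7.880 > Ia=0.529: effective rainfall P−Ia = 34733/4725 in
Q = (34733/4725)²/((34733/4725) + 500/189) = (1206381289/22325625)/(47233/4725) = 1206381289/223175925 in ≈ 5.406 in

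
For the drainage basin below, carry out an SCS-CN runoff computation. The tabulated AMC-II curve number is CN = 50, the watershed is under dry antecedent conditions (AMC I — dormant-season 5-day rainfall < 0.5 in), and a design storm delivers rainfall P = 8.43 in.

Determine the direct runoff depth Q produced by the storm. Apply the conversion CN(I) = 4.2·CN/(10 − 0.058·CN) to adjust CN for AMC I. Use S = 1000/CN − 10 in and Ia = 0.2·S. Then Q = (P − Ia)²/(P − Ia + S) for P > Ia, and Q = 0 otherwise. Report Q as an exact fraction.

Q = 59336209/121176300 in ≈ 0.490 in

Adjust CN=50 to AMC I: 4.2·50/(10 − 0.058·50) → 210 ÷ (71/10) = 2100/71 ≈ 29.577
S = 1000/(2100/71) − 10 = 500/21 in ≈ 23.810 in
Ia = 0.2S: 0.2·23.810 = 4.762 in (exactly 100/21)
Since P=8.430 > Ia=4.762: effective rainfall P−Ia = 7703/2100 in
Runoff Q = (P−Ia)²/(P−Ia+S) = (3.668)²/(3.668+23.810) = 59336209/121176300 ≈ 0.490 in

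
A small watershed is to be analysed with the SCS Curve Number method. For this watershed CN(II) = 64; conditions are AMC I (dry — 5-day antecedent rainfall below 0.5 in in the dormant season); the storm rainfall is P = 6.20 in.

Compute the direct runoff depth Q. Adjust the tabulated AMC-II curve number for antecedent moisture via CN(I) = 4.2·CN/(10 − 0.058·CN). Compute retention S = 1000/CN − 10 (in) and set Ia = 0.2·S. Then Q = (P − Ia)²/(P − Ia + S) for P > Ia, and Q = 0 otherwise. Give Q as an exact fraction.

Q = 243049/331520 in ≈ 0.733 in

CN(I) from CN(II)=64: (4.2·64)/(10 − 0.058·64) = 5600/131 ≈ 42.748
Retention S: 1000/CN − 10 with CN=42.748 → S = 375/28 ≈ 13.393 in
Ia = 0.2·(375/28) = 75/28 in ≈ 2.679 in
P − Ia = 6.200 − 2.679 = 493/140 ≈ 3.521 in (> 0, runoff occurs)
Q: (493/140)² ÷ (592/35) = 243049/331520 in (≈ 0.733 in)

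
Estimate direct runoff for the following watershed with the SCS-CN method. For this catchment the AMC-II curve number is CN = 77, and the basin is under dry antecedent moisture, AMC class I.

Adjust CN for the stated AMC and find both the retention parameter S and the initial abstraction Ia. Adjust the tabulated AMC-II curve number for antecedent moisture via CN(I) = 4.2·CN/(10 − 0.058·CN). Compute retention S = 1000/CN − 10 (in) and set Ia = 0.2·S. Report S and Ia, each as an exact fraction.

S = 11500/1617 in ≈ 7.112 in; Ia = 2300/1617 in ≈ 1.422 in

CN(I) from CN(II)=77: (4.2·77)/(10 − 0.058·77) = 161700/2767 ≈ 58.439
Retention S: 1000/CN − 10 with CN=58.439 → S = 11500/1617 ≈ 7.112 in
Ia = 0.2·(11500/1617) = 2300/1617 in ≈ 1.422 in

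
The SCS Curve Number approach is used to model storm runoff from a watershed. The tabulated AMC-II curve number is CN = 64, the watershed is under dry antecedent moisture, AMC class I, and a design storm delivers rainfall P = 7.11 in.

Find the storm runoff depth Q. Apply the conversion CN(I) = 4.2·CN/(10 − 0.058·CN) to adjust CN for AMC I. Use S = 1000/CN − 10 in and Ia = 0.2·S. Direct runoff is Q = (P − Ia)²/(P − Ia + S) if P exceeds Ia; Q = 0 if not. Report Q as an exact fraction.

Q = 801867/727825 in ≈ 1.102 in

Dry (AMC I): CN(I) = 4.2·64/(10 − 0.058·64) = (1344/5)/(786/125) = 5600/131 ≈ 42.748
S = 1000/(5600/131) − 10 = 375/28 in ≈ 13.393 in
Ia = 0.2·(375/28) = 75/28 in ≈ 2.679 in
Excess rainfall: 7.110 − 2.679 = 4.431 in; P > Ia so Q > 0
Q = (1551/350)²/((1551/350) + 375/28) = (2405601/122500)/(12477/700) = 801867/727825 in ≈ 1.102 in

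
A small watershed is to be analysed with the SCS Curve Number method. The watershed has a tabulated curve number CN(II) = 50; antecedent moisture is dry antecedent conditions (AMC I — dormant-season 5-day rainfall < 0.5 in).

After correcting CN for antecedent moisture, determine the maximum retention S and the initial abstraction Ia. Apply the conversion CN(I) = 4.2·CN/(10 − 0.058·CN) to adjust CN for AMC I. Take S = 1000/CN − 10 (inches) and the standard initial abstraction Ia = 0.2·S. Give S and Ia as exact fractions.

CN(I) from CN(II)=50: (4.2·50)/(10 − 0.058·50) = 2100/71 ≈ 29.577
S = 1000/(2100/71) − 10 = 500/21 in ≈ 23.810 in
Ia = 0.2S: 0.2·23.810 = 4.762 in (exactly 100/21)

S = 500/21 in ≈ 23.810 in; Ia = 100/21 in ≈ 4.762 in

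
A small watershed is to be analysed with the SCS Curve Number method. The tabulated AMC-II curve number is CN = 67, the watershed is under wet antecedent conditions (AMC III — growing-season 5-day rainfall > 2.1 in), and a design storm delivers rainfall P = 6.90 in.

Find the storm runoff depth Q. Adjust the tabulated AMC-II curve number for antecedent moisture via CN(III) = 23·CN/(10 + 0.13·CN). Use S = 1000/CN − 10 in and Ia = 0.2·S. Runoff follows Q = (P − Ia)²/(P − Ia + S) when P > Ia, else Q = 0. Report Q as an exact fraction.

Q = 3315291147/681784630 in ≈ 4.863 in

Adjust CN=67 to AMC III: 23·67/(10 + 0.13·67) → 1541 ÷ (1871/100) = 154100/1871 ≈ 82.362
Retention S: 1000/CN − 10 with CN=82.362 → S = 3300/1541 ≈ 2.141 in
Ia = 0.2S: 0.2·2.141 = 0.428 in (exactly 660/1541)
P − Ia = 6.900 − 0.428 = 99729/15410 ≈ 6.472 in (> 0, runoff occurs)
Q: (99729/15410)² ÷ (132729/15410) = 3315291147/681784630 in (≈ 4.863 in)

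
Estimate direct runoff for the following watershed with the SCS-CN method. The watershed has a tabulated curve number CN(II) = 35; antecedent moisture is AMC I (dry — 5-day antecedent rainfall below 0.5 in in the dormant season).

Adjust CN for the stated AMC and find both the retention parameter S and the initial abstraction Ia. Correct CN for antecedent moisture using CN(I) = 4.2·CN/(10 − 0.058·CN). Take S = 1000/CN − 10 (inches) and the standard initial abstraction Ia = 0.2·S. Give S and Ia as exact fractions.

Dry (AMC I): CN(I) = 4.2·35/(10 − 0.058·35) = 147/(797/100) = 14700/797 ≈ 18.444
Max retention: S = 1000/(14700/797) − 10 = 6500/147 in (≈ 44.218 in)
Initial abstraction Ia = S/5 = (6500/147)/5 = 1300/147 ≈ 8.844 in

S = 6500/147 in ≈ 44.218 in; Ia = 1300/147 in ≈ 8.844 in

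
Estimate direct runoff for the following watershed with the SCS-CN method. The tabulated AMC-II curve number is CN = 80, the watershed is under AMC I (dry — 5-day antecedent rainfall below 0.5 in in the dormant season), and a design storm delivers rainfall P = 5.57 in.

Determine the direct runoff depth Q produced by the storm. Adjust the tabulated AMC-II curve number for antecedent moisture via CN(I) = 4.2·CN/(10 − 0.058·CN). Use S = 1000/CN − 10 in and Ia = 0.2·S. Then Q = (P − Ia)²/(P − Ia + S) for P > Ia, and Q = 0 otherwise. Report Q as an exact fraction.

Q = 84584809/45563700 in ≈ 1.856 in

Dry (AMC I): CN(I) = 4.2·80/(10 − 0.058·80) = 336/(134/25) = 4200/67 ≈ 62.687
S = 1000/(4200/67) − 10 = 125/21 in ≈ 5.952 in
Ia = 0.2·(125/21) = 25/21 in ≈ 1.190 in
Excess rainfall: 5.570 − 1.190 = 4.380 in; P > Ia so Q > 0
Q: (9197/2100)² ÷ (21697/2100) = 84584809/45563700 in (≈ 1.856 in)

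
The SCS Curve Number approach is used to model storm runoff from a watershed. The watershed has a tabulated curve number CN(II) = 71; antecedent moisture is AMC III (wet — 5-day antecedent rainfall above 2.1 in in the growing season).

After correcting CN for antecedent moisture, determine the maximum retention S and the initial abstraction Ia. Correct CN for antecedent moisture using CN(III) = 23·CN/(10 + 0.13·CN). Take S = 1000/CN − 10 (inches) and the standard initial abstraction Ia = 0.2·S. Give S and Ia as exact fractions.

CN(III) from CN(II)=71: (23·71)/(10 + 0.13·71) = 163300/1923 ≈ 84.919
S = 1000/(163300/1923) − 10 = 2900/1633 in ≈ 1.776 in
Initial abstraction Ia = S/5 = (2900/1633)/5 = 580/1633 ≈ 0.355 in

S = 2900/1633 in ≈ 1.776 in; Ia = 580/1633 in ≈ 0.355 in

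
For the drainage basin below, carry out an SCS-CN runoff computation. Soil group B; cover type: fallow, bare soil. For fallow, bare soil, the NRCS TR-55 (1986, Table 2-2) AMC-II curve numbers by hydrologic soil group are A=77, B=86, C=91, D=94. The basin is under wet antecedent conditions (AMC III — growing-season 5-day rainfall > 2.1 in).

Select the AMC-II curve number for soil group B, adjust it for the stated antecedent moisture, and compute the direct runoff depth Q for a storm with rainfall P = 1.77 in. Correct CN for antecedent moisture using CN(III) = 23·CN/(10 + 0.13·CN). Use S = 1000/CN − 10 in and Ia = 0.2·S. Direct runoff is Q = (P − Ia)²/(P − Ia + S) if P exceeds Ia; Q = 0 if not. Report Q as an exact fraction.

NRCS table: fallow, bare soil, soil group B → CN(II) = 86
Wet (AMC III): CN(III) = 23·86/(10 + 0.13·86) = 1978/(1059/50) = 98900/1059 ≈ 93.390
Retention S: 1000/CN − 10 with CN=93.390 → S = 700/989 ≈ 0.708 in
Ia = 0.2S: 0.2·0.708 = 0.142 in (exactly 140/989)
Excess rainfall: 1.770 − 0.142 = 1.628 in; P > Ia so Q > 0
Q = (161053/98900)²/((161053/98900) + 700/989) = (25938068809/9781210000)/(231053/98900) = 25938068809/22851141700 in ≈ 1.135 in

Q = 25938068809/22851141700 in ≈ 1.135 in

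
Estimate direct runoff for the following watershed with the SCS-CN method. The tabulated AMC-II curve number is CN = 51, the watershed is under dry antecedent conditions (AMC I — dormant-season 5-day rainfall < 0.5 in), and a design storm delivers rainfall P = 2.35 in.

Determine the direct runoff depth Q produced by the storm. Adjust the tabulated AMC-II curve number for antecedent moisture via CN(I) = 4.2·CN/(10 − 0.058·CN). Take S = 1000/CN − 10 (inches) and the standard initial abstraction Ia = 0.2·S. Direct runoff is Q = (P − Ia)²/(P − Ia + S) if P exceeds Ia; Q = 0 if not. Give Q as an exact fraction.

Q = 0 in ≈ 0.000 in

CN(I) from CN(II)=51: (4.2·51)/(10 − 0.058·51) = 15300/503 ≈ 30.417
Max retention: S = 1000/(15300/503) − 10 = 3500/153 in (≈ 22.876 in)
Ia = 0.2S: 0.2·22.876 = 4.575 in (exactly 700/153)
P = 2.350 ≤ Ia = 4.575 in: entire storm abstracted, Q = 0.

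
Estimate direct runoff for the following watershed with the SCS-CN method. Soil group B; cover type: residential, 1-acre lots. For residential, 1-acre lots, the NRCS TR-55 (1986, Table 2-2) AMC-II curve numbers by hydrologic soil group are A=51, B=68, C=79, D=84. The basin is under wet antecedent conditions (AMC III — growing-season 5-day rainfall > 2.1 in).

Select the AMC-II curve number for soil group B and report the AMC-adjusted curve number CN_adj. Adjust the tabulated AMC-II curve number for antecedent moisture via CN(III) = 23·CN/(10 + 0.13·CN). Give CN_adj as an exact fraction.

CN_adj = 39100/471 ≈ 83.015

NRCS table: residential, 1-acre lots, soil group B → CN(II) = 68
Wet (AMC III): CN(III) = 23·68/(10 + 0.13·68) = 1564/(471/25) = 39100/471 ≈ 83.015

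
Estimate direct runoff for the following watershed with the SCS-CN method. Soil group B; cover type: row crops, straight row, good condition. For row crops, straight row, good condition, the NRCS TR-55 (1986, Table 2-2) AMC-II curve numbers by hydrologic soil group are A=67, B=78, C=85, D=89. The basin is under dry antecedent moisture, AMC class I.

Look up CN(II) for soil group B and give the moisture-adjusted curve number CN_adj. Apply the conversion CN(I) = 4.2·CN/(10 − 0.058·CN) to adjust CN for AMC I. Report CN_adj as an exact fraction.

NRCS table: row crops, straight row, good condition, soil group B → CN(II) = 78
CN(I) from CN(II)=78: (4.2·78)/(10 − 0.058·78) = 81900/1369 ≈ 59.825

CN_adj = 81900/1369 ≈ 59.825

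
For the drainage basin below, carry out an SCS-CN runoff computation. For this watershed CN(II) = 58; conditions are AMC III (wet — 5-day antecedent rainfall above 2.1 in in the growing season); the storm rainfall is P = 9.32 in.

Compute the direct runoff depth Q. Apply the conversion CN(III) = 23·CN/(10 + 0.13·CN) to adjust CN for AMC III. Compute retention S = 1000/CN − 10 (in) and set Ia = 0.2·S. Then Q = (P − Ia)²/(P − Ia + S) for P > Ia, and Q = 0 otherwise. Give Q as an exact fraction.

CN(III) from CN(II)=58: (23·58)/(10 + 0.13·58) = 66700/877 ≈ 76.055
Max retention: S = 1000/(66700/877) − 10 = 2100/667 in (≈ 3.148 in)
Ia = 0.2·(2100/667) = 420/667 in ≈ 0.630 in
Since P=9.320 > Ia=0.630: effective rainfall P−Ia = 144911/16675 in
Runoff Q = (P−Ia)²/(P−Ia+S) = (8.690)²/(8.690+3.148) = 20999197921/3291828425 ≈ 6.379 in

Q = 20999197921/3291828425 in ≈ 6.379 in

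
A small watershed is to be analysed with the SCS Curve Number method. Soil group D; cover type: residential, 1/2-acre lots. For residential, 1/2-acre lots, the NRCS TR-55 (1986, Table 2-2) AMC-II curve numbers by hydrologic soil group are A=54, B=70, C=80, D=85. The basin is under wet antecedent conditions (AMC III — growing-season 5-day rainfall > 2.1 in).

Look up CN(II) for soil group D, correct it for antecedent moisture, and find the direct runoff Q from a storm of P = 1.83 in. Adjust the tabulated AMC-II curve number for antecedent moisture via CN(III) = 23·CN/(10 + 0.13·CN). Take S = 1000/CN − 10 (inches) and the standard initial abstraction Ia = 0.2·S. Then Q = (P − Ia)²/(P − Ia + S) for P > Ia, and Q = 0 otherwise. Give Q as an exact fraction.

Q = 477466201/415124700 in ≈ 1.150 in

NRCS table: residential, 1/2-acre lots, soil group D → CN(II) = 85
Wet (AMC III): CN(III) = 23·85/(10 + 0.13·85) = 1955/(421/20) = 39100/421 ≈ 92.874
S = 1000/(39100/421) − 10 = 300/391 in ≈ 0.767 in
Initial abstraction Ia = S/5 = (300/391)/5 = 60/391 ≈ 0.153 in
Since P=1.830 > Ia=0.153: effective rainfall P−Ia = 65553/39100 in
Runoff Q = (P−Ia)²/(P−Ia+S) = (1.677)²/(1.677+0.767) = 477466201/415124700 ≈ 1.150 in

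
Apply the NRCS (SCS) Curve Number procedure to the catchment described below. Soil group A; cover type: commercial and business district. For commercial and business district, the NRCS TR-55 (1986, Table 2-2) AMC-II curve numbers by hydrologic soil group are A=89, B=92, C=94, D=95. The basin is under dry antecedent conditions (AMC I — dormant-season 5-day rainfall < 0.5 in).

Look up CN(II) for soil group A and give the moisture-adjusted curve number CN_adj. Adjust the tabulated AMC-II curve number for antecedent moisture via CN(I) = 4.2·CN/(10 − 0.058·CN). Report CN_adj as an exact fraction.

CN_adj = 186900/2419 ≈ 77.263

NRCS table: commercial and business district, soil group A → CN(II) = 89
Dry (AMC I): CN(I) = 4.2·89/(10 − 0.058·89) = (1869/5)/(2419/500) = 186900/2419 ≈ 77.263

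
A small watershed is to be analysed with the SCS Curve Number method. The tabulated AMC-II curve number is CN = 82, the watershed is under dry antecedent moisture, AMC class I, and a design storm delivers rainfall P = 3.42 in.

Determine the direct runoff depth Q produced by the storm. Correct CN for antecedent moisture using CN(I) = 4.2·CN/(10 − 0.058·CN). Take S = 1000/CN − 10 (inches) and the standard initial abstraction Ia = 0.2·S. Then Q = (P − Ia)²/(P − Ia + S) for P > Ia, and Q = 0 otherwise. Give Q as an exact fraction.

Adjust CN=82 to AMC I: 4.2·82/(10 − 0.058·82) → (1722/5) ÷ (1311/250) = 28700/437 ≈ 65.675
Max retention: S = 1000/(28700/437) − 10 = 1500/287 in (≈ 5.226 in)
Ia = 0.2S: 0.2·5.226 = 1.045 in (exactly 300/287)
Since P=3.420 > Ia=1.045: effective rainfall P−Ia = 34077/14350 in
Runoff Q = (P−Ia)²/(P−Ia+S) = (2.375)²/(2.375+5.226) = 387080643/521751650 ≈ 0.742 in

Q = 387080643/521751650 in ≈ 0.742 in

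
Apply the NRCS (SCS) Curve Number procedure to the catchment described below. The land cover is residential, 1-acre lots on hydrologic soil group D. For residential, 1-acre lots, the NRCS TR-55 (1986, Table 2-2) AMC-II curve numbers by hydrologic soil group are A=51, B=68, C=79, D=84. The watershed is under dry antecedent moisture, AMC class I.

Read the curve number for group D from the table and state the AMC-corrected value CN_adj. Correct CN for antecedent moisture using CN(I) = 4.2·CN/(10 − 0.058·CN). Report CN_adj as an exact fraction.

CN_adj = 44100/641 ≈ 68.799

NRCS table: residential, 1-acre lots, soil group D → CN(II) = 84
Dry (AMC I): CN(I) = 4.2·84/(10 − 0.058·84) = (1764/5)/(641/125) = 44100/641 ≈ 68.799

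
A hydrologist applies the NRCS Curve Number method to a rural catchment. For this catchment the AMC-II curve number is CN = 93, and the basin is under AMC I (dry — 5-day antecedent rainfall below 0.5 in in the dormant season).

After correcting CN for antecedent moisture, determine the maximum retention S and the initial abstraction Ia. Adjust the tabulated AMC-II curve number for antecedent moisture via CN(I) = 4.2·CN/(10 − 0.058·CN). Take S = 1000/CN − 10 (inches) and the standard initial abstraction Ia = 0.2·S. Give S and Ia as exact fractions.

S = 500/279 in ≈ 1.792 in; Ia = 100/279 in ≈ 0.358 in

CN(I) from CN(II)=93: (4.2·93)/(10 − 0.058·93) = 27900/329 ≈ 84.802
S = 1000/(27900/329) − 10 = 500/279 in ≈ 1.792 in
Ia = 0.2·(500/279) = 100/279 in ≈ 0.358 in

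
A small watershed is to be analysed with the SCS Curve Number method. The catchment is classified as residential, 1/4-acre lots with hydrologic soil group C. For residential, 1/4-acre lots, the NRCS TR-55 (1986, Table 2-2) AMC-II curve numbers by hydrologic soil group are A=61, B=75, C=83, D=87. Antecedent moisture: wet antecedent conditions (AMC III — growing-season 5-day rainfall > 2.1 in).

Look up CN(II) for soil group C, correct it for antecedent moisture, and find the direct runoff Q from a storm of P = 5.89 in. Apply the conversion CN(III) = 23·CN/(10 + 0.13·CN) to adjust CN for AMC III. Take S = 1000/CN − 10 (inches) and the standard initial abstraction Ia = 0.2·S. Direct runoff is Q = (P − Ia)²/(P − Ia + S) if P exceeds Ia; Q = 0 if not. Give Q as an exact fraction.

NRCS table: residential, 1/4-acre lots, soil group C → CN(II) = 83
Adjust CN=83 to AMC III: 23·83/(10 + 0.13·83) → 1909 ÷ (2079/100) = 190900/2079 ≈ 91.823
Max retention: S = 1000/(190900/2079) − 10 = 1700/1909 in (≈ 0.891 in)
Ia = 0.2·(1700/1909) = 340/1909 in ≈ 0.178 in
Excess rainfall: 5.890 − 0.178 = 5.712 in; P > Ia so Q > 0
Q: (1090401/190900)² ÷ (1260401/190900) = 1188974340801/240610550900 in (≈ 4.941 in)

Q = 1188974340801/240610550900 in ≈ 4.941 in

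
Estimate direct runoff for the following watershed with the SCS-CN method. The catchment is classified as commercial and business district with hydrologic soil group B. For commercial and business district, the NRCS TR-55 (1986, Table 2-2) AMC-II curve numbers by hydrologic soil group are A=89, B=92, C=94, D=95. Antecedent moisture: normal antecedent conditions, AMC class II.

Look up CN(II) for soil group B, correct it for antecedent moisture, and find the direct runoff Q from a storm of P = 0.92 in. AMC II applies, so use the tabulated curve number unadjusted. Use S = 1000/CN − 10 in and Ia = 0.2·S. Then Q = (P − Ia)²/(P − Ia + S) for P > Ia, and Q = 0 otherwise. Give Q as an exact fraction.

NRCS table: commercial and business district, soil group B → CN(II) = 92
Average conditions: CN = 92 (no AMC adjustment).
Retention S: 1000/CN − 10 with CN=92.000 → S = 20/23 ≈ 0.870 in
Ia = 0.2·(20/23) = 4/23 in ≈ 0.174 in
Excess rainfall: 0.920 − 0.174 = 0.746 in; P > Ia so Q > 0
Runoff Q = (P−Ia)²/(P−Ia+S) = (0.746)²/(0.746+0.870) = 184041/534175 ≈ 0.345 in

Q = 184041/534175 in ≈ 0.345 in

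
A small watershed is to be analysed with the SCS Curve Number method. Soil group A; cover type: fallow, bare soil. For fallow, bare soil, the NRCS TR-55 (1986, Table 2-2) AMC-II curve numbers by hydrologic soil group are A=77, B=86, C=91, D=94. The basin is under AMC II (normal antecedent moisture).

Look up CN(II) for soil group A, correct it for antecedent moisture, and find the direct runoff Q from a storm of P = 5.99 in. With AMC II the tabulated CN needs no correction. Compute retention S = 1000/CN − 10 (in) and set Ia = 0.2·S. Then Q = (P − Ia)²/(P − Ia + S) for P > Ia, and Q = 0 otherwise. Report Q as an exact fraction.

Q = 1724159529/496827100 in ≈ 3.470 in

NRCS table: fallow, bare soil, soil group A → CN(II) = 77
Average conditions: CN = 77 (no AMC adjustment).
Retention S: 1000/CN − 10 with CN=77.000 → S = 230/77 ≈ 2.987 in
Ia = 0.2·(230/77) = 46/77 in ≈ 0.597 in
Excess rainfall: 5.990 − 0.597 = 5.393 in; P > Ia so Q > 0
Q = (41523/7700)²/((41523/7700) + 230/77) = (1724159529/59290000)/(64523/7700) = 1724159529/496827100 in ≈ 3.470 in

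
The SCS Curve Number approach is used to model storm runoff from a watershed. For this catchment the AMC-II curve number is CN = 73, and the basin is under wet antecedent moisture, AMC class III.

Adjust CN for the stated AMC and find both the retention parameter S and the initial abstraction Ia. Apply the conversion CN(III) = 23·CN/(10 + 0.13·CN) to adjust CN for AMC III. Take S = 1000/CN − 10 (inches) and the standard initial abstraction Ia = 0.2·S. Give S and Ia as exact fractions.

S = 2700/1679 in ≈ 1.608 in; Ia = 540/1679 in ≈ 0.322 in

Wet (AMC III): CN(III) = 23·73/(10 + 0.13·73) = 1679/(1949/100) = 167900/1949 ≈ 86.147
Retention S: 1000/CN − 10 with CN=86.147 → S = 2700/1679 ≈ 1.608 in
Ia = 0.2S: 0.2·1.608 = 0.322 in (exactly 540/1679)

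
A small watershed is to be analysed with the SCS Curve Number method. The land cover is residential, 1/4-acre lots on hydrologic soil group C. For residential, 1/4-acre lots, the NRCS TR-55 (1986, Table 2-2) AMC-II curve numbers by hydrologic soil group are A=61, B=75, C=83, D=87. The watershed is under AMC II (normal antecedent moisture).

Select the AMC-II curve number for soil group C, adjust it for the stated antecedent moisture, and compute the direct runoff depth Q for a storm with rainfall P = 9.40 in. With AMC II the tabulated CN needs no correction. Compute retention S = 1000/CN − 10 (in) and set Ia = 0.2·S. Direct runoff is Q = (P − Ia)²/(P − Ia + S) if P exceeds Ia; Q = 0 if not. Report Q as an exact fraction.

NRCS table: residential, 1/4-acre lots, soil group C → CN(II) = 83
CN(II) = 83; AMC II needs no correction.
S = 1000/83 − 10 = 170/83 in ≈ 2.048 in
Ia = 0.2S: 0.2·2.048 = 0.410 in (exactly 34/83)
Excess rainfall: 9.400 − 0.410 = 8.990 in; P > Ia so Q > 0
Q = (3731/415)²/((3731/415) + 170/83) = (13920361/172225)/(4581/415) = 13920361/1901115 in ≈ 7.322 in

Q = 13920361/1901115 in ≈ 7.322 in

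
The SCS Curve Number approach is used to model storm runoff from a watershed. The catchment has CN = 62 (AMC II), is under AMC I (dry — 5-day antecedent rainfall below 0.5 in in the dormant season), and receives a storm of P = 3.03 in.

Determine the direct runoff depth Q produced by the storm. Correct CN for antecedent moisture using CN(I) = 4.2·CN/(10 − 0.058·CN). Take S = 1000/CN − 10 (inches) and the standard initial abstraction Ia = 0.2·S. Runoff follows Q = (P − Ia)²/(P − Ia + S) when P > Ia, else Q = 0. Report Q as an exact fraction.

Q = 52606009/62317170300 in ≈ 0.001 in

Adjust CN=62 to AMC I: 4.2·62/(10 − 0.058·62) → (1302/5) ÷ (1601/250) = 65100/1601 ≈ 40.662
Max retention: S = 1000/(65100/1601) − 10 = 9500/651 in (≈ 14.593 in)
Ia = 0.2S: 0.2·14.593 = 2.919 in (exactly 1900/651)
Excess rainfall: 3.030 − 2.919 = 0.111 in; P > Ia so Q > 0
Runoff Q = (P−Ia)²/(P−Ia+S) = (0.111)²/(0.111+14.593) = 52606009/62317170300 ≈ 0.001 in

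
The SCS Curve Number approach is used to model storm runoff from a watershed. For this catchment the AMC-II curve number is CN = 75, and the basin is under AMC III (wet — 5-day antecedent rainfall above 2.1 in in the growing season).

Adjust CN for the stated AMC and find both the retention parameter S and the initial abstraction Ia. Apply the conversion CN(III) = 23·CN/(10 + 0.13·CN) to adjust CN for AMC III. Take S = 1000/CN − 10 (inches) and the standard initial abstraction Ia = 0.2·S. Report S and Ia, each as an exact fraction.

S = 100/69 in ≈ 1.449 in; Ia = 20/69 in ≈ 0.290 in

Wet (AMC III): CN(III) = 23·75/(10 + 0.13·75) = 1725/(79/4) = 6900/79 ≈ 87.342
Retention S: 1000/CN − 10 with CN=87.342 → S = 100/69 ≈ 1.449 in
Ia = 0.2·(100/69) = 20/69 in ≈ 0.290 in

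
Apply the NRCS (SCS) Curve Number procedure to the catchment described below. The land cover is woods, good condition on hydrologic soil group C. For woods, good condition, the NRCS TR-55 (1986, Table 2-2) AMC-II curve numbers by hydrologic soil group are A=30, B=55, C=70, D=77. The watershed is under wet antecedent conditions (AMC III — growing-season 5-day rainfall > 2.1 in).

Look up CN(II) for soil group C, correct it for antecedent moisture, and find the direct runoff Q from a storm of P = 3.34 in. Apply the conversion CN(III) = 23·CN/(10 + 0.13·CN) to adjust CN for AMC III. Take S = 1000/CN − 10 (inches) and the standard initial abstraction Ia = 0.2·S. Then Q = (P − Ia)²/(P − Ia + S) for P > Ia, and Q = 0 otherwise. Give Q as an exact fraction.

Q = 570588769/313040350 in ≈ 1.823 in

NRCS table: woods, good condition, soil group C → CN(II) = 70
Wet (AMC III): CN(III) = 23·70/(10 + 0.13·70) = 1610/(191/10) = 16100/191 ≈ 84.293
Max retention: S = 1000/(16100/191) − 10 = 300/161 in (≈ 1.863 in)
Ia = 0.2S: 0.2·1.863 = 0.373 in (exactly 60/161)
Since P=3.340 > Ia=0.373: effective rainfall P−Ia = 23887/8050 in
Q = (23887/8050)²/((23887/8050) + 300/161) = (570588769/64802500)/(38887/8050) = 570588769/313040350 in ≈ 1.823 in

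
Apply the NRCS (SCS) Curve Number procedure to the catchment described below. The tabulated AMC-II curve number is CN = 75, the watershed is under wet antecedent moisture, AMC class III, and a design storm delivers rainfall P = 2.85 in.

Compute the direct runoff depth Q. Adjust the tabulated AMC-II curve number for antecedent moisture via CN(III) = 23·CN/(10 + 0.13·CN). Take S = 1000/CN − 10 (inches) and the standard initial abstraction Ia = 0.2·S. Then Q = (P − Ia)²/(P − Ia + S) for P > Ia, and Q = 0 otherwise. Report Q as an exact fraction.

Q = 12482089/7635540 in ≈ 1.635 in

Adjust CN=75 to AMC III: 23·75/(10 + 0.13·75) → 1725 ÷ (79/4) = 6900/79 ≈ 87.342
Retention S: 1000/CN − 10 with CN=87.342 → S = 100/69 ≈ 1.449 in
Ia = 0.2·(100/69) = 20/69 in ≈ 0.290 in
Since P=2.850 > Ia=0.290: effective rainfall P−Ia = 3533/1380 in
Q = (3533/1380)²/((3533/1380) + 100/69) = (12482089/1904400)/(5533/1380) = 12482089/7635540 in ≈ 1.635 in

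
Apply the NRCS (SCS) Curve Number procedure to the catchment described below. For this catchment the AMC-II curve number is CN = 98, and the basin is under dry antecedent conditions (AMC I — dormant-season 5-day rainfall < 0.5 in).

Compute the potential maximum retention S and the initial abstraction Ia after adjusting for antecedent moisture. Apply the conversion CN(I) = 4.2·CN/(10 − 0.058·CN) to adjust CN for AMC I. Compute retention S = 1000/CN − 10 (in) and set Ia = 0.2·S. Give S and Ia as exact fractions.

Adjust CN=98 to AMC I: 4.2·98/(10 − 0.058·98) → (2058/5) ÷ (1079/250) = 102900/1079 ≈ 95.366
Max retention: S = 1000/(102900/1079) − 10 = 500/1029 in (≈ 0.486 in)
Ia = 0.2S: 0.2·0.486 = 0.097 in (exactly 100/1029)

S = 500/1029 in ≈ 0.486 in; Ia = 100/1029 in ≈ 0.097 in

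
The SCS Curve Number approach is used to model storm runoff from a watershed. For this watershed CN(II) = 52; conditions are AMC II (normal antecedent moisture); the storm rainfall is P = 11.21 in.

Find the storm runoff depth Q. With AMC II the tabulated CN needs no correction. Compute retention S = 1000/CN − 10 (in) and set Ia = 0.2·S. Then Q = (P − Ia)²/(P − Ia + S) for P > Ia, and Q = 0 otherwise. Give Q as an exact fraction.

Q = 148181929/31424900 in ≈ 4.715 in

CN(II) = 52; AMC II needs no correction.
Retention S: 1000/CN − 10 with CN=52.000 → S = 120/13 ≈ 9.231 in
Ia = 0.2·(120/13) = 24/13 in ≈ 1.846 in
Excess rainfall: 11.210 − 1.846 = 9.364 in; P > Ia so Q > 0
Q = (12173/1300)²/((12173/1300) + 120/13) = (148181929/1690000)/(24173/1300) = 148181929/31424900 in ≈ 4.715 in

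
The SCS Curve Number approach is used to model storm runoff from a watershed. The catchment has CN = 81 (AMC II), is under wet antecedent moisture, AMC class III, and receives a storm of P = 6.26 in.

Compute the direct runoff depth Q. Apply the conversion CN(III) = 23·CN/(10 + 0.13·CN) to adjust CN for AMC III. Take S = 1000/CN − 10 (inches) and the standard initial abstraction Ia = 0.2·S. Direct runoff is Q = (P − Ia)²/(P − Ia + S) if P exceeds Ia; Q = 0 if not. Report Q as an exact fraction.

CN(III) from CN(II)=81: (23·81)/(10 + 0.13·81) = 186300/2053 ≈ 90.745
Retention S: 1000/CN − 10 with CN=90.745 → S = 1900/1863 ≈ 1.020 in
Initial abstraction Ia = S/5 = (1900/1863)/5 = 380/1863 ≈ 0.204 in
P − Ia = 6.260 − 0.204 = 564119/93150 ≈ 6.056 in (> 0, runoff occurs)
Q = (564119/93150)²/((564119/93150) + 1900/1863) = (318230246161/8676922500)/(659119/93150) = 318230246161/61396934850 in ≈ 5.183 in

Q = 318230246161/61396934850 in ≈ 5.183 in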